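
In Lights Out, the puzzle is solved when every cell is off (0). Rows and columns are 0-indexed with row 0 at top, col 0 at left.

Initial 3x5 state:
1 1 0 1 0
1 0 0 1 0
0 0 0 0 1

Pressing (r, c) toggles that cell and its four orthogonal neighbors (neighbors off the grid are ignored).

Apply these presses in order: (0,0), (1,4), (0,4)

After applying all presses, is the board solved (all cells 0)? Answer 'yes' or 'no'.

Answer: yes

Derivation:
After press 1 at (0,0):
0 0 0 1 0
0 0 0 1 0
0 0 0 0 1

After press 2 at (1,4):
0 0 0 1 1
0 0 0 0 1
0 0 0 0 0

After press 3 at (0,4):
0 0 0 0 0
0 0 0 0 0
0 0 0 0 0

Lights still on: 0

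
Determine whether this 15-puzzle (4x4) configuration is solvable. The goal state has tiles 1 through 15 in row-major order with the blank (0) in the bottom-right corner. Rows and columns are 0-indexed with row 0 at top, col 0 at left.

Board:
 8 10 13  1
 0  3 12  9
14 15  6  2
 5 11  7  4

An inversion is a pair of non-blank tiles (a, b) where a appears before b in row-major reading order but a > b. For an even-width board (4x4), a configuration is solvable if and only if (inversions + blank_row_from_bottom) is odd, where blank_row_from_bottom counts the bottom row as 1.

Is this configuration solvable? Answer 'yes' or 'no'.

Answer: no

Derivation:
Inversions: 57
Blank is in row 1 (0-indexed from top), which is row 3 counting from the bottom (bottom = 1).
57 + 3 = 60, which is even, so the puzzle is not solvable.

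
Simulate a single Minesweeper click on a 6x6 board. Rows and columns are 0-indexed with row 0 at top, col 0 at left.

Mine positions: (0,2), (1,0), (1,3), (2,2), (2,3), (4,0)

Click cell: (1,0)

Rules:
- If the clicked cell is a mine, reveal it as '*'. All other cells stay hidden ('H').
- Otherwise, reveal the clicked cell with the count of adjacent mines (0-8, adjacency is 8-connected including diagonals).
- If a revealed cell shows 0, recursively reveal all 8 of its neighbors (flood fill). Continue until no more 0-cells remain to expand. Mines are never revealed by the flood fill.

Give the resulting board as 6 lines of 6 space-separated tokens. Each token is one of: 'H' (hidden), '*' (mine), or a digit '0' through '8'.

H H H H H H
* H H H H H
H H H H H H
H H H H H H
H H H H H H
H H H H H H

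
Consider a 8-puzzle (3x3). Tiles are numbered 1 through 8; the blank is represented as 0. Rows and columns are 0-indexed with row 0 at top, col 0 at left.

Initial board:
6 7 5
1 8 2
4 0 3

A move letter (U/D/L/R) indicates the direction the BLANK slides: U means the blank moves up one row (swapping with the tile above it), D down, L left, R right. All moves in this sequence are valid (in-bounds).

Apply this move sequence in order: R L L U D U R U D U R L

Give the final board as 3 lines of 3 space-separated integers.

After move 1 (R):
6 7 5
1 8 2
4 3 0

After move 2 (L):
6 7 5
1 8 2
4 0 3

After move 3 (L):
6 7 5
1 8 2
0 4 3

After move 4 (U):
6 7 5
0 8 2
1 4 3

After move 5 (D):
6 7 5
1 8 2
0 4 3

After move 6 (U):
6 7 5
0 8 2
1 4 3

After move 7 (R):
6 7 5
8 0 2
1 4 3

After move 8 (U):
6 0 5
8 7 2
1 4 3

After move 9 (D):
6 7 5
8 0 2
1 4 3

After move 10 (U):
6 0 5
8 7 2
1 4 3

After move 11 (R):
6 5 0
8 7 2
1 4 3

After move 12 (L):
6 0 5
8 7 2
1 4 3

Answer: 6 0 5
8 7 2
1 4 3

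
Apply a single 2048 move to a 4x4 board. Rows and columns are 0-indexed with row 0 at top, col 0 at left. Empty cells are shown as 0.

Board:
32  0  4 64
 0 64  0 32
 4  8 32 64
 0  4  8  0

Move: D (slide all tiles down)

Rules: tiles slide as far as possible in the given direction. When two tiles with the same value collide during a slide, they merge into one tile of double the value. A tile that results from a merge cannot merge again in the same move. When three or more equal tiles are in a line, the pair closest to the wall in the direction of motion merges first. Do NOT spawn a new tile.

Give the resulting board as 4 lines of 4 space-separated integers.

Answer:  0  0  0  0
 0 64  4 64
32  8 32 32
 4  4  8 64

Derivation:
Slide down:
col 0: [32, 0, 4, 0] -> [0, 0, 32, 4]
col 1: [0, 64, 8, 4] -> [0, 64, 8, 4]
col 2: [4, 0, 32, 8] -> [0, 4, 32, 8]
col 3: [64, 32, 64, 0] -> [0, 64, 32, 64]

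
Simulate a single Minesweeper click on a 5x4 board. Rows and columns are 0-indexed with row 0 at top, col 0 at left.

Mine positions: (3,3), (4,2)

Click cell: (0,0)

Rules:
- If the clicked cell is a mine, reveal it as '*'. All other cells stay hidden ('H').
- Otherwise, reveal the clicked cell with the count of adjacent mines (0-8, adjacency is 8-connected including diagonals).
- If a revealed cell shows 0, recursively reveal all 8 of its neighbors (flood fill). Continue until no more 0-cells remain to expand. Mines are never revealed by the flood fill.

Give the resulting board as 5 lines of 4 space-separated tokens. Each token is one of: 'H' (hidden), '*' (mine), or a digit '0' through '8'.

0 0 0 0
0 0 0 0
0 0 1 1
0 1 2 H
0 1 H H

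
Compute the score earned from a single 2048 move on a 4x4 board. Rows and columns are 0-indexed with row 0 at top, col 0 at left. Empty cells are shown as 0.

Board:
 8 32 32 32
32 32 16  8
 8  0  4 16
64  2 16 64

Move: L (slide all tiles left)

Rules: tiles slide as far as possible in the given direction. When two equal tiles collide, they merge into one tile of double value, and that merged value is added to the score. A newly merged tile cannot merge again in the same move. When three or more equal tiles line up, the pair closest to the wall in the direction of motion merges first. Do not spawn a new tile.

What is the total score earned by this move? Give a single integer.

Slide left:
row 0: [8, 32, 32, 32] -> [8, 64, 32, 0]  score +64 (running 64)
row 1: [32, 32, 16, 8] -> [64, 16, 8, 0]  score +64 (running 128)
row 2: [8, 0, 4, 16] -> [8, 4, 16, 0]  score +0 (running 128)
row 3: [64, 2, 16, 64] -> [64, 2, 16, 64]  score +0 (running 128)
Board after move:
 8 64 32  0
64 16  8  0
 8  4 16  0
64  2 16 64

Answer: 128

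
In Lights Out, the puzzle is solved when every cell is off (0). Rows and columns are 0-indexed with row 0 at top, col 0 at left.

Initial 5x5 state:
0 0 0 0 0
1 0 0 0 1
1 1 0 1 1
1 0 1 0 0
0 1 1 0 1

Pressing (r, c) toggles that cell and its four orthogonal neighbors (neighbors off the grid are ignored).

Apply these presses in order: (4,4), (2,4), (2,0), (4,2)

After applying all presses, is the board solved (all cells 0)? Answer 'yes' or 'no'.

Answer: yes

Derivation:
After press 1 at (4,4):
0 0 0 0 0
1 0 0 0 1
1 1 0 1 1
1 0 1 0 1
0 1 1 1 0

After press 2 at (2,4):
0 0 0 0 0
1 0 0 0 0
1 1 0 0 0
1 0 1 0 0
0 1 1 1 0

After press 3 at (2,0):
0 0 0 0 0
0 0 0 0 0
0 0 0 0 0
0 0 1 0 0
0 1 1 1 0

After press 4 at (4,2):
0 0 0 0 0
0 0 0 0 0
0 0 0 0 0
0 0 0 0 0
0 0 0 0 0

Lights still on: 0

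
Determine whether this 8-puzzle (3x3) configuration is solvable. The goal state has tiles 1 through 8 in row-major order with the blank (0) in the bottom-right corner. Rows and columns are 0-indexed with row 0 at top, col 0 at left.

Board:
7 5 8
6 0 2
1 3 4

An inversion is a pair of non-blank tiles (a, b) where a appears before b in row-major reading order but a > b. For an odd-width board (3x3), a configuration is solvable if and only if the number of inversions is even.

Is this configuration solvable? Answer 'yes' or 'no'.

Inversions (pairs i<j in row-major order where tile[i] > tile[j] > 0): 20
20 is even, so the puzzle is solvable.

Answer: yes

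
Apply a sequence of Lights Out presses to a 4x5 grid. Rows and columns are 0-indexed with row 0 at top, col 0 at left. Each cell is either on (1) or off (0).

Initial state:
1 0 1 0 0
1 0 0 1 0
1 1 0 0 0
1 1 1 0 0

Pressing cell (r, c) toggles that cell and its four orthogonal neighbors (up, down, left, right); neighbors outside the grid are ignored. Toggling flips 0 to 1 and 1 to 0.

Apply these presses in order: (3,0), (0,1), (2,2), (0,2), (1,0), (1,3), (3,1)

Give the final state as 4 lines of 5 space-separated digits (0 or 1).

Answer: 1 0 1 0 0
0 0 1 0 1
1 1 1 0 0
1 1 1 0 0

Derivation:
After press 1 at (3,0):
1 0 1 0 0
1 0 0 1 0
0 1 0 0 0
0 0 1 0 0

After press 2 at (0,1):
0 1 0 0 0
1 1 0 1 0
0 1 0 0 0
0 0 1 0 0

After press 3 at (2,2):
0 1 0 0 0
1 1 1 1 0
0 0 1 1 0
0 0 0 0 0

After press 4 at (0,2):
0 0 1 1 0
1 1 0 1 0
0 0 1 1 0
0 0 0 0 0

After press 5 at (1,0):
1 0 1 1 0
0 0 0 1 0
1 0 1 1 0
0 0 0 0 0

After press 6 at (1,3):
1 0 1 0 0
0 0 1 0 1
1 0 1 0 0
0 0 0 0 0

After press 7 at (3,1):
1 0 1 0 0
0 0 1 0 1
1 1 1 0 0
1 1 1 0 0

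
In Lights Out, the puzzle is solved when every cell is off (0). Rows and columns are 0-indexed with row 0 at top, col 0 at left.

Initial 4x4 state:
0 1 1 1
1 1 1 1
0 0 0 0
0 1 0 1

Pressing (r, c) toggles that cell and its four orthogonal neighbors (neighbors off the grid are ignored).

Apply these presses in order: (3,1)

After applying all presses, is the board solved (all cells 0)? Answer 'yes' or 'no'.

Answer: no

Derivation:
After press 1 at (3,1):
0 1 1 1
1 1 1 1
0 1 0 0
1 0 1 1

Lights still on: 11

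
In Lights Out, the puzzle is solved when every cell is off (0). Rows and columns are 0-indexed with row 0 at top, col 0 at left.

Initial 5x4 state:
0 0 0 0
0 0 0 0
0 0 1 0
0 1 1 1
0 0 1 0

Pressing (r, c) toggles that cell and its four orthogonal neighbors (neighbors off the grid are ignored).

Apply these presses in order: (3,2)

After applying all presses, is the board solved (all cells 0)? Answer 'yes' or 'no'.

Answer: yes

Derivation:
After press 1 at (3,2):
0 0 0 0
0 0 0 0
0 0 0 0
0 0 0 0
0 0 0 0

Lights still on: 0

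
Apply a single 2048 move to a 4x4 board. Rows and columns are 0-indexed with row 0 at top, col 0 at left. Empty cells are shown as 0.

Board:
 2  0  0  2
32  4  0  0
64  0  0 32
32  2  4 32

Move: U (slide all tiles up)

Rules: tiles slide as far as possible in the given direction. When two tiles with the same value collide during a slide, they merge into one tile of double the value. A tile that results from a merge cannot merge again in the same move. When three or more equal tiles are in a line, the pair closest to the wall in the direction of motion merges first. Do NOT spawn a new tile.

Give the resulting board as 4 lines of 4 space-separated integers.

Answer:  2  4  4  2
32  2  0 64
64  0  0  0
32  0  0  0

Derivation:
Slide up:
col 0: [2, 32, 64, 32] -> [2, 32, 64, 32]
col 1: [0, 4, 0, 2] -> [4, 2, 0, 0]
col 2: [0, 0, 0, 4] -> [4, 0, 0, 0]
col 3: [2, 0, 32, 32] -> [2, 64, 0, 0]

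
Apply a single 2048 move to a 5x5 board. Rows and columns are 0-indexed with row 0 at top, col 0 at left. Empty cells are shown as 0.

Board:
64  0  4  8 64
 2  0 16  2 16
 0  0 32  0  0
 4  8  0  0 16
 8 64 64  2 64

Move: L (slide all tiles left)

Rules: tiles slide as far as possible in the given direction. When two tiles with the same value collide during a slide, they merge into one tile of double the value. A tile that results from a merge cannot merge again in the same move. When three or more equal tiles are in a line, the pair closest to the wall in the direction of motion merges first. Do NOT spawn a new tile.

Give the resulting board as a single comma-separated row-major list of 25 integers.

Answer: 64, 4, 8, 64, 0, 2, 16, 2, 16, 0, 32, 0, 0, 0, 0, 4, 8, 16, 0, 0, 8, 128, 2, 64, 0

Derivation:
Slide left:
row 0: [64, 0, 4, 8, 64] -> [64, 4, 8, 64, 0]
row 1: [2, 0, 16, 2, 16] -> [2, 16, 2, 16, 0]
row 2: [0, 0, 32, 0, 0] -> [32, 0, 0, 0, 0]
row 3: [4, 8, 0, 0, 16] -> [4, 8, 16, 0, 0]
row 4: [8, 64, 64, 2, 64] -> [8, 128, 2, 64, 0]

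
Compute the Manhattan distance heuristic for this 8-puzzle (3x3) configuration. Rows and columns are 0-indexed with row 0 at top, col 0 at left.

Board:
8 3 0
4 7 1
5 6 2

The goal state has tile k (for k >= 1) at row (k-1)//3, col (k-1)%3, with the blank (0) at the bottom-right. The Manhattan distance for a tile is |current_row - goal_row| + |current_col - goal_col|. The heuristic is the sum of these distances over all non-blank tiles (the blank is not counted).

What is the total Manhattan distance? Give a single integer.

Answer: 16

Derivation:
Tile 8: (0,0)->(2,1) = 3
Tile 3: (0,1)->(0,2) = 1
Tile 4: (1,0)->(1,0) = 0
Tile 7: (1,1)->(2,0) = 2
Tile 1: (1,2)->(0,0) = 3
Tile 5: (2,0)->(1,1) = 2
Tile 6: (2,1)->(1,2) = 2
Tile 2: (2,2)->(0,1) = 3
Sum: 3 + 1 + 0 + 2 + 3 + 2 + 2 + 3 = 16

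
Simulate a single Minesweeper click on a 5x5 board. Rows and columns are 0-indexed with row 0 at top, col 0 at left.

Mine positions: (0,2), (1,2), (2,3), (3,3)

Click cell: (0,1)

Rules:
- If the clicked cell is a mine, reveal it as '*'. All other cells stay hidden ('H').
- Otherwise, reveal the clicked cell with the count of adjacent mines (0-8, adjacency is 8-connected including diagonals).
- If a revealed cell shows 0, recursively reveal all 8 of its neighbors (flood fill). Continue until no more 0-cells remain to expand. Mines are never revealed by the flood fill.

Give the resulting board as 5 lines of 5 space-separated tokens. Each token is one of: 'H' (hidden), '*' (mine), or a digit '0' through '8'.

H 2 H H H
H H H H H
H H H H H
H H H H H
H H H H H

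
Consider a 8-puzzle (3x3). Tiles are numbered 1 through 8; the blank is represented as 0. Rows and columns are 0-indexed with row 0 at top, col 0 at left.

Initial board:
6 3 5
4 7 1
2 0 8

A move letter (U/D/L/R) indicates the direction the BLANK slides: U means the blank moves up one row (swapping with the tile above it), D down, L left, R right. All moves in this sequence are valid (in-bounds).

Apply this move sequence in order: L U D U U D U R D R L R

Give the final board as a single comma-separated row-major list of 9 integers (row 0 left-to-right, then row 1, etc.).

After move 1 (L):
6 3 5
4 7 1
0 2 8

After move 2 (U):
6 3 5
0 7 1
4 2 8

After move 3 (D):
6 3 5
4 7 1
0 2 8

After move 4 (U):
6 3 5
0 7 1
4 2 8

After move 5 (U):
0 3 5
6 7 1
4 2 8

After move 6 (D):
6 3 5
0 7 1
4 2 8

After move 7 (U):
0 3 5
6 7 1
4 2 8

After move 8 (R):
3 0 5
6 7 1
4 2 8

After move 9 (D):
3 7 5
6 0 1
4 2 8

After move 10 (R):
3 7 5
6 1 0
4 2 8

After move 11 (L):
3 7 5
6 0 1
4 2 8

After move 12 (R):
3 7 5
6 1 0
4 2 8

Answer: 3, 7, 5, 6, 1, 0, 4, 2, 8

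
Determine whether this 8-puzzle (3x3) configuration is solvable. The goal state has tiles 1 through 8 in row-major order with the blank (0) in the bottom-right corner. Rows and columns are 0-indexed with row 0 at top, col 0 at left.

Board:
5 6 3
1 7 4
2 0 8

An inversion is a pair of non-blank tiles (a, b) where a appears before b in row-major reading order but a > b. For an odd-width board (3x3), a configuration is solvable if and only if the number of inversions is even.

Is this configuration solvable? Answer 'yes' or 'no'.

Inversions (pairs i<j in row-major order where tile[i] > tile[j] > 0): 13
13 is odd, so the puzzle is not solvable.

Answer: no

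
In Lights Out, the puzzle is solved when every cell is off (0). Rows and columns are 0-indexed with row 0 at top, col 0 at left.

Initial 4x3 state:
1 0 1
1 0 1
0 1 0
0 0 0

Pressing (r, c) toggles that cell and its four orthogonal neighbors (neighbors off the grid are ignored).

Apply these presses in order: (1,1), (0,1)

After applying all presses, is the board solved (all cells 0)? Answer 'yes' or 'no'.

After press 1 at (1,1):
1 1 1
0 1 0
0 0 0
0 0 0

After press 2 at (0,1):
0 0 0
0 0 0
0 0 0
0 0 0

Lights still on: 0

Answer: yes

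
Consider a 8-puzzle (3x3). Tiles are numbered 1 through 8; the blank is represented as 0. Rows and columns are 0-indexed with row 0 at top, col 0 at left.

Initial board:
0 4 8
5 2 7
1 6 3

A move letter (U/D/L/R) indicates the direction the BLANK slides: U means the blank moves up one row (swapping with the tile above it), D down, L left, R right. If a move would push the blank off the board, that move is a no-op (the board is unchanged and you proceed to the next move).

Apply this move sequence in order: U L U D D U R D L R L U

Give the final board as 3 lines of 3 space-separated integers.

After move 1 (U):
0 4 8
5 2 7
1 6 3

After move 2 (L):
0 4 8
5 2 7
1 6 3

After move 3 (U):
0 4 8
5 2 7
1 6 3

After move 4 (D):
5 4 8
0 2 7
1 6 3

After move 5 (D):
5 4 8
1 2 7
0 6 3

After move 6 (U):
5 4 8
0 2 7
1 6 3

After move 7 (R):
5 4 8
2 0 7
1 6 3

After move 8 (D):
5 4 8
2 6 7
1 0 3

After move 9 (L):
5 4 8
2 6 7
0 1 3

After move 10 (R):
5 4 8
2 6 7
1 0 3

After move 11 (L):
5 4 8
2 6 7
0 1 3

After move 12 (U):
5 4 8
0 6 7
2 1 3

Answer: 5 4 8
0 6 7
2 1 3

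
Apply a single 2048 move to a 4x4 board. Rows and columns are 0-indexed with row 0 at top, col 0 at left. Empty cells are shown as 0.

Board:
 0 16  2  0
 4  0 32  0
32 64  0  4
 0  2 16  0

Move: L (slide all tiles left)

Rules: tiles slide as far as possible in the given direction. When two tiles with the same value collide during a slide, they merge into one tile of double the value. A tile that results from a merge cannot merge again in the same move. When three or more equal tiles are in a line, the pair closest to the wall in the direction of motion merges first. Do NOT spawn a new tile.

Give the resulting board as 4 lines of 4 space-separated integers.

Answer: 16  2  0  0
 4 32  0  0
32 64  4  0
 2 16  0  0

Derivation:
Slide left:
row 0: [0, 16, 2, 0] -> [16, 2, 0, 0]
row 1: [4, 0, 32, 0] -> [4, 32, 0, 0]
row 2: [32, 64, 0, 4] -> [32, 64, 4, 0]
row 3: [0, 2, 16, 0] -> [2, 16, 0, 0]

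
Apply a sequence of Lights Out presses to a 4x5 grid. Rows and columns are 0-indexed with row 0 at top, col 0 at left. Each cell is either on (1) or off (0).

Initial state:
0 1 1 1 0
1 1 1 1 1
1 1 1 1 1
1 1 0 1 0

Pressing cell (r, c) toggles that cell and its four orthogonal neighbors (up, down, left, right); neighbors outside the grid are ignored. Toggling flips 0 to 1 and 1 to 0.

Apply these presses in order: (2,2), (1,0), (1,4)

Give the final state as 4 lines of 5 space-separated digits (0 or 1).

After press 1 at (2,2):
0 1 1 1 0
1 1 0 1 1
1 0 0 0 1
1 1 1 1 0

After press 2 at (1,0):
1 1 1 1 0
0 0 0 1 1
0 0 0 0 1
1 1 1 1 0

After press 3 at (1,4):
1 1 1 1 1
0 0 0 0 0
0 0 0 0 0
1 1 1 1 0

Answer: 1 1 1 1 1
0 0 0 0 0
0 0 0 0 0
1 1 1 1 0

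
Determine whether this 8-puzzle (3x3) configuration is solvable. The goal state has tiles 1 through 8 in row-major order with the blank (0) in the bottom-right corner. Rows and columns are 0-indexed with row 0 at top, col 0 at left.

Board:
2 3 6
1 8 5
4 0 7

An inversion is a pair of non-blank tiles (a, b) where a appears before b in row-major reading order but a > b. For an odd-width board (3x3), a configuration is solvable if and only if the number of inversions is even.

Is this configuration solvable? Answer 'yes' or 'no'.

Answer: no

Derivation:
Inversions (pairs i<j in row-major order where tile[i] > tile[j] > 0): 9
9 is odd, so the puzzle is not solvable.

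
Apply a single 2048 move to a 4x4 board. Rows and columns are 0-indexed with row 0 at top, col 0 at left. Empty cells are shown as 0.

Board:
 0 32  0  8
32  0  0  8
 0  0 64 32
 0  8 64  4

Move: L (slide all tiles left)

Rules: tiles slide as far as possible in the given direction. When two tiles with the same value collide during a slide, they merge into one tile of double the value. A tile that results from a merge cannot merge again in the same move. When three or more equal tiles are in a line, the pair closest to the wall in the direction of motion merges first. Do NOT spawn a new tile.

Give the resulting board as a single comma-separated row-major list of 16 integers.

Slide left:
row 0: [0, 32, 0, 8] -> [32, 8, 0, 0]
row 1: [32, 0, 0, 8] -> [32, 8, 0, 0]
row 2: [0, 0, 64, 32] -> [64, 32, 0, 0]
row 3: [0, 8, 64, 4] -> [8, 64, 4, 0]

Answer: 32, 8, 0, 0, 32, 8, 0, 0, 64, 32, 0, 0, 8, 64, 4, 0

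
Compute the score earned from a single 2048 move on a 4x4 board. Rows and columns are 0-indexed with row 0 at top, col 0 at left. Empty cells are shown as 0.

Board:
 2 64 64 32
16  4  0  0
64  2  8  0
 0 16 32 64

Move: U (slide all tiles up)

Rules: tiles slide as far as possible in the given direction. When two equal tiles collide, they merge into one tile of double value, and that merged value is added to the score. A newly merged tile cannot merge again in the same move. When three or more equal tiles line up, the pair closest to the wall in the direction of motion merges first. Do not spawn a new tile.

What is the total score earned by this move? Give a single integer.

Answer: 0

Derivation:
Slide up:
col 0: [2, 16, 64, 0] -> [2, 16, 64, 0]  score +0 (running 0)
col 1: [64, 4, 2, 16] -> [64, 4, 2, 16]  score +0 (running 0)
col 2: [64, 0, 8, 32] -> [64, 8, 32, 0]  score +0 (running 0)
col 3: [32, 0, 0, 64] -> [32, 64, 0, 0]  score +0 (running 0)
Board after move:
 2 64 64 32
16  4  8 64
64  2 32  0
 0 16  0  0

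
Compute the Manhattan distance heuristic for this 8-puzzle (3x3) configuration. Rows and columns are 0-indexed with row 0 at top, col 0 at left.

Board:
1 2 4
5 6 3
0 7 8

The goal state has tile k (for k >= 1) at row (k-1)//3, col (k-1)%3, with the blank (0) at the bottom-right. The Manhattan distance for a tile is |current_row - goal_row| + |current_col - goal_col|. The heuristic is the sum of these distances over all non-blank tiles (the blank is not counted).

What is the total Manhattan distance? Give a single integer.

Tile 1: (0,0)->(0,0) = 0
Tile 2: (0,1)->(0,1) = 0
Tile 4: (0,2)->(1,0) = 3
Tile 5: (1,0)->(1,1) = 1
Tile 6: (1,1)->(1,2) = 1
Tile 3: (1,2)->(0,2) = 1
Tile 7: (2,1)->(2,0) = 1
Tile 8: (2,2)->(2,1) = 1
Sum: 0 + 0 + 3 + 1 + 1 + 1 + 1 + 1 = 8

Answer: 8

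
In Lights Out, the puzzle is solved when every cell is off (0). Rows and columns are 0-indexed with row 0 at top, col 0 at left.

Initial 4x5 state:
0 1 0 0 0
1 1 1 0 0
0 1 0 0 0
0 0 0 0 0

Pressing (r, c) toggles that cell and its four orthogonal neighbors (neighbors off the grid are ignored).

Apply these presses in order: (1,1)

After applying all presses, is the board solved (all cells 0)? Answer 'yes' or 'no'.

Answer: yes

Derivation:
After press 1 at (1,1):
0 0 0 0 0
0 0 0 0 0
0 0 0 0 0
0 0 0 0 0

Lights still on: 0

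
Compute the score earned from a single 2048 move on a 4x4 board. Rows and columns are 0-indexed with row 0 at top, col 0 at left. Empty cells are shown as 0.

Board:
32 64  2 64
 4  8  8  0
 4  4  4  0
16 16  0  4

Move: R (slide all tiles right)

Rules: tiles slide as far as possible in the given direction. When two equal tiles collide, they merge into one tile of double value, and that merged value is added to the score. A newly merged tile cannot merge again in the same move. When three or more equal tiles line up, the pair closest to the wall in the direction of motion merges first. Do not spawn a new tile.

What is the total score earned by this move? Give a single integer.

Slide right:
row 0: [32, 64, 2, 64] -> [32, 64, 2, 64]  score +0 (running 0)
row 1: [4, 8, 8, 0] -> [0, 0, 4, 16]  score +16 (running 16)
row 2: [4, 4, 4, 0] -> [0, 0, 4, 8]  score +8 (running 24)
row 3: [16, 16, 0, 4] -> [0, 0, 32, 4]  score +32 (running 56)
Board after move:
32 64  2 64
 0  0  4 16
 0  0  4  8
 0  0 32  4

Answer: 56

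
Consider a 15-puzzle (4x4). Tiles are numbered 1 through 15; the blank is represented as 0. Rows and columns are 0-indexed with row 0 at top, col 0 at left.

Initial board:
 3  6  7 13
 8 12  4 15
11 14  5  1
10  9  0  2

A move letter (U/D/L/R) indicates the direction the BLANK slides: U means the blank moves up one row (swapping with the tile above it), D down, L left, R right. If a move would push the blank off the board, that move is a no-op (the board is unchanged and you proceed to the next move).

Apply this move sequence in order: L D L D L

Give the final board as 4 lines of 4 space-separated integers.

After move 1 (L):
 3  6  7 13
 8 12  4 15
11 14  5  1
10  0  9  2

After move 2 (D):
 3  6  7 13
 8 12  4 15
11 14  5  1
10  0  9  2

After move 3 (L):
 3  6  7 13
 8 12  4 15
11 14  5  1
 0 10  9  2

After move 4 (D):
 3  6  7 13
 8 12  4 15
11 14  5  1
 0 10  9  2

After move 5 (L):
 3  6  7 13
 8 12  4 15
11 14  5  1
 0 10  9  2

Answer:  3  6  7 13
 8 12  4 15
11 14  5  1
 0 10  9  2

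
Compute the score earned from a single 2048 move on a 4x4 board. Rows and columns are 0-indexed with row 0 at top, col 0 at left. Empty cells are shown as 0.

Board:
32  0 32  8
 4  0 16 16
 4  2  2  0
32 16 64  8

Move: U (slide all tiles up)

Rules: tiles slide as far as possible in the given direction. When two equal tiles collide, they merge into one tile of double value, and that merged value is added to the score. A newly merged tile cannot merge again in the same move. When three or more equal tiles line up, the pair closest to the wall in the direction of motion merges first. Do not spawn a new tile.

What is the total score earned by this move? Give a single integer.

Answer: 8

Derivation:
Slide up:
col 0: [32, 4, 4, 32] -> [32, 8, 32, 0]  score +8 (running 8)
col 1: [0, 0, 2, 16] -> [2, 16, 0, 0]  score +0 (running 8)
col 2: [32, 16, 2, 64] -> [32, 16, 2, 64]  score +0 (running 8)
col 3: [8, 16, 0, 8] -> [8, 16, 8, 0]  score +0 (running 8)
Board after move:
32  2 32  8
 8 16 16 16
32  0  2  8
 0  0 64  0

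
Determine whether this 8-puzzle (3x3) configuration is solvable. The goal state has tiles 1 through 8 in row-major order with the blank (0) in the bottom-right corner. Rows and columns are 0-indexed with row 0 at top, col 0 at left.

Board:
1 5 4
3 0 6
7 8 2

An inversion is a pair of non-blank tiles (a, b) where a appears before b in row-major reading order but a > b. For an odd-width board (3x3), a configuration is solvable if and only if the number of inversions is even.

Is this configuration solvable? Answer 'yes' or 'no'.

Inversions (pairs i<j in row-major order where tile[i] > tile[j] > 0): 9
9 is odd, so the puzzle is not solvable.

Answer: no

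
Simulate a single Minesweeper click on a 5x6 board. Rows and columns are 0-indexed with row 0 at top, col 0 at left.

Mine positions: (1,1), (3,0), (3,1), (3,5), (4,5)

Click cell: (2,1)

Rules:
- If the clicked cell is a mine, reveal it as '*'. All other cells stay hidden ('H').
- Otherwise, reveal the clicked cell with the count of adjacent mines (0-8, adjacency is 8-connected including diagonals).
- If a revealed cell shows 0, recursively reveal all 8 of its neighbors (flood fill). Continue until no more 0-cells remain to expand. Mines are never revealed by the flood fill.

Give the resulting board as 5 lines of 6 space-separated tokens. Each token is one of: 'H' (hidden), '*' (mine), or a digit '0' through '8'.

H H H H H H
H H H H H H
H 3 H H H H
H H H H H H
H H H H H H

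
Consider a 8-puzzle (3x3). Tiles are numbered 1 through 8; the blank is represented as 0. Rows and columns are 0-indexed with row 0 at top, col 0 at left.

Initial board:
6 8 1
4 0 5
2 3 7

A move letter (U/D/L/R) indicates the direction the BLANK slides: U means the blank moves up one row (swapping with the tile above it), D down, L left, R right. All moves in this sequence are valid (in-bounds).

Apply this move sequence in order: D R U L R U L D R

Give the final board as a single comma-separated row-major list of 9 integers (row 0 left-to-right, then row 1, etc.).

Answer: 6, 3, 8, 4, 1, 0, 2, 7, 5

Derivation:
After move 1 (D):
6 8 1
4 3 5
2 0 7

After move 2 (R):
6 8 1
4 3 5
2 7 0

After move 3 (U):
6 8 1
4 3 0
2 7 5

After move 4 (L):
6 8 1
4 0 3
2 7 5

After move 5 (R):
6 8 1
4 3 0
2 7 5

After move 6 (U):
6 8 0
4 3 1
2 7 5

After move 7 (L):
6 0 8
4 3 1
2 7 5

After move 8 (D):
6 3 8
4 0 1
2 7 5

After move 9 (R):
6 3 8
4 1 0
2 7 5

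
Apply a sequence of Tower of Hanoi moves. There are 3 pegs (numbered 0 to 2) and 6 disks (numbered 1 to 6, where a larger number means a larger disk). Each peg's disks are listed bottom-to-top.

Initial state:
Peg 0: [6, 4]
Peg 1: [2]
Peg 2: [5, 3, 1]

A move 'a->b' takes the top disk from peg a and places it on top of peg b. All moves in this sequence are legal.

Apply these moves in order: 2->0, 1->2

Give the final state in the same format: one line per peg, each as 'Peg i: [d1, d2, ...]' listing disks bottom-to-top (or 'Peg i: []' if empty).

Answer: Peg 0: [6, 4, 1]
Peg 1: []
Peg 2: [5, 3, 2]

Derivation:
After move 1 (2->0):
Peg 0: [6, 4, 1]
Peg 1: [2]
Peg 2: [5, 3]

After move 2 (1->2):
Peg 0: [6, 4, 1]
Peg 1: []
Peg 2: [5, 3, 2]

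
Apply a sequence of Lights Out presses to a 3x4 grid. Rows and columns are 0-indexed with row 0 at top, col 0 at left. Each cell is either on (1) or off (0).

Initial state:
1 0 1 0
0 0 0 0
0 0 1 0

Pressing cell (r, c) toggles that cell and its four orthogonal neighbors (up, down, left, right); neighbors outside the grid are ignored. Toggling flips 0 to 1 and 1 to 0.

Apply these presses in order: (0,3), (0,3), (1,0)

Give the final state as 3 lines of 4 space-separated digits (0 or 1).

Answer: 0 0 1 0
1 1 0 0
1 0 1 0

Derivation:
After press 1 at (0,3):
1 0 0 1
0 0 0 1
0 0 1 0

After press 2 at (0,3):
1 0 1 0
0 0 0 0
0 0 1 0

After press 3 at (1,0):
0 0 1 0
1 1 0 0
1 0 1 0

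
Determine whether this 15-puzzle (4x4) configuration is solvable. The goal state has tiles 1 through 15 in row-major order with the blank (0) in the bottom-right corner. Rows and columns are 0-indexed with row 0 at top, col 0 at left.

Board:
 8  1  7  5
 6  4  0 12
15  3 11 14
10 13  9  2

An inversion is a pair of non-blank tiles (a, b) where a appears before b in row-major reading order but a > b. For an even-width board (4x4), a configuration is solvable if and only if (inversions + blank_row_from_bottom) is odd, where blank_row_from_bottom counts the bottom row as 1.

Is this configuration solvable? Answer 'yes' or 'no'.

Inversions: 45
Blank is in row 1 (0-indexed from top), which is row 3 counting from the bottom (bottom = 1).
45 + 3 = 48, which is even, so the puzzle is not solvable.

Answer: no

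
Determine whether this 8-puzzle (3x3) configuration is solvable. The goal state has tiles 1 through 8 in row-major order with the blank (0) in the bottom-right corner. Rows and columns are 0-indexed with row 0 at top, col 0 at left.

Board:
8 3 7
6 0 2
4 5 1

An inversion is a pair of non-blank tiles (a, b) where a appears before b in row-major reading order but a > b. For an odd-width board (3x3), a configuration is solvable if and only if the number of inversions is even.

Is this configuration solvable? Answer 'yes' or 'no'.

Answer: no

Derivation:
Inversions (pairs i<j in row-major order where tile[i] > tile[j] > 0): 21
21 is odd, so the puzzle is not solvable.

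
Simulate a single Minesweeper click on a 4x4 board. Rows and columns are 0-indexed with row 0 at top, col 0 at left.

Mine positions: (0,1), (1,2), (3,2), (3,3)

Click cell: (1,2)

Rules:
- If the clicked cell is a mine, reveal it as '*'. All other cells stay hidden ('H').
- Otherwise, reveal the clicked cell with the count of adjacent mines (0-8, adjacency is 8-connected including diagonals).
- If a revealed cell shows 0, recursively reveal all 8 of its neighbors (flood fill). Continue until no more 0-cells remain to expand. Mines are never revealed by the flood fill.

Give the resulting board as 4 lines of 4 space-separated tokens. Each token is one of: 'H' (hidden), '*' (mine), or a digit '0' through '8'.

H H H H
H H * H
H H H H
H H H H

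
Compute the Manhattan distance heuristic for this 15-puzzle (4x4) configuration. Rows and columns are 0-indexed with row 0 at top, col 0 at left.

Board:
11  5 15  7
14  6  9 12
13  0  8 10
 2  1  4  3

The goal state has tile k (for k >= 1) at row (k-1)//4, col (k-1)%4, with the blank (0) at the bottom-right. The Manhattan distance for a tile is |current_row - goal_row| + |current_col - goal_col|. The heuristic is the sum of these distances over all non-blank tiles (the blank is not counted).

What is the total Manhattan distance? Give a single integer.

Tile 11: at (0,0), goal (2,2), distance |0-2|+|0-2| = 4
Tile 5: at (0,1), goal (1,0), distance |0-1|+|1-0| = 2
Tile 15: at (0,2), goal (3,2), distance |0-3|+|2-2| = 3
Tile 7: at (0,3), goal (1,2), distance |0-1|+|3-2| = 2
Tile 14: at (1,0), goal (3,1), distance |1-3|+|0-1| = 3
Tile 6: at (1,1), goal (1,1), distance |1-1|+|1-1| = 0
Tile 9: at (1,2), goal (2,0), distance |1-2|+|2-0| = 3
Tile 12: at (1,3), goal (2,3), distance |1-2|+|3-3| = 1
Tile 13: at (2,0), goal (3,0), distance |2-3|+|0-0| = 1
Tile 8: at (2,2), goal (1,3), distance |2-1|+|2-3| = 2
Tile 10: at (2,3), goal (2,1), distance |2-2|+|3-1| = 2
Tile 2: at (3,0), goal (0,1), distance |3-0|+|0-1| = 4
Tile 1: at (3,1), goal (0,0), distance |3-0|+|1-0| = 4
Tile 4: at (3,2), goal (0,3), distance |3-0|+|2-3| = 4
Tile 3: at (3,3), goal (0,2), distance |3-0|+|3-2| = 4
Sum: 4 + 2 + 3 + 2 + 3 + 0 + 3 + 1 + 1 + 2 + 2 + 4 + 4 + 4 + 4 = 39

Answer: 39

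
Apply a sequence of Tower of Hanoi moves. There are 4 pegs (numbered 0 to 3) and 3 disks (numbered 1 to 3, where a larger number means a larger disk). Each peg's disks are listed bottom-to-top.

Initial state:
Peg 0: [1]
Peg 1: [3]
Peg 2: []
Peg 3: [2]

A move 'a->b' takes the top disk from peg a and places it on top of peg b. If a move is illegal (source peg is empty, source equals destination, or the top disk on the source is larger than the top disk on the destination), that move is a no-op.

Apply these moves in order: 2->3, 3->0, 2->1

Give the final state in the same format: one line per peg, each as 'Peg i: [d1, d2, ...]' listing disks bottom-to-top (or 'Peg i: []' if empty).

Answer: Peg 0: [1]
Peg 1: [3]
Peg 2: []
Peg 3: [2]

Derivation:
After move 1 (2->3):
Peg 0: [1]
Peg 1: [3]
Peg 2: []
Peg 3: [2]

After move 2 (3->0):
Peg 0: [1]
Peg 1: [3]
Peg 2: []
Peg 3: [2]

After move 3 (2->1):
Peg 0: [1]
Peg 1: [3]
Peg 2: []
Peg 3: [2]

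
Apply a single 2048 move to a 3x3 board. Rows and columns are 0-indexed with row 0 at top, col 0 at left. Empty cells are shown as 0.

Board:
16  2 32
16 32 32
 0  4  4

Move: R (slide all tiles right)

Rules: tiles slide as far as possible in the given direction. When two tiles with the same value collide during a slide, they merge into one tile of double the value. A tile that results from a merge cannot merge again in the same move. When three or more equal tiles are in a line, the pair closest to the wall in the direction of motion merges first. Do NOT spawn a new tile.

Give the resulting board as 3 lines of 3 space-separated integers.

Slide right:
row 0: [16, 2, 32] -> [16, 2, 32]
row 1: [16, 32, 32] -> [0, 16, 64]
row 2: [0, 4, 4] -> [0, 0, 8]

Answer: 16  2 32
 0 16 64
 0  0  8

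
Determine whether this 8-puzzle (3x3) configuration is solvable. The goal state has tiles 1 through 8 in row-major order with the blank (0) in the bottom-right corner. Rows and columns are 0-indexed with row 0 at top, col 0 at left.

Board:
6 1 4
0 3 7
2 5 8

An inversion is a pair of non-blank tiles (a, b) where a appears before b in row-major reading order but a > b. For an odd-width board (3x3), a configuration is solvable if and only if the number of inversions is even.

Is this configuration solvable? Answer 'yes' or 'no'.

Answer: yes

Derivation:
Inversions (pairs i<j in row-major order where tile[i] > tile[j] > 0): 10
10 is even, so the puzzle is solvable.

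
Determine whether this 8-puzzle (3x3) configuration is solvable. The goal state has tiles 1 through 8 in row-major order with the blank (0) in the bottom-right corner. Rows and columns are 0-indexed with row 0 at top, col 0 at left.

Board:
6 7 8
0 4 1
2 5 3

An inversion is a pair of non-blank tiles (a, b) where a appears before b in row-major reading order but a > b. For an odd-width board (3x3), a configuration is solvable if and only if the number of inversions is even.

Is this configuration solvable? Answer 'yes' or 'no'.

Answer: no

Derivation:
Inversions (pairs i<j in row-major order where tile[i] > tile[j] > 0): 19
19 is odd, so the puzzle is not solvable.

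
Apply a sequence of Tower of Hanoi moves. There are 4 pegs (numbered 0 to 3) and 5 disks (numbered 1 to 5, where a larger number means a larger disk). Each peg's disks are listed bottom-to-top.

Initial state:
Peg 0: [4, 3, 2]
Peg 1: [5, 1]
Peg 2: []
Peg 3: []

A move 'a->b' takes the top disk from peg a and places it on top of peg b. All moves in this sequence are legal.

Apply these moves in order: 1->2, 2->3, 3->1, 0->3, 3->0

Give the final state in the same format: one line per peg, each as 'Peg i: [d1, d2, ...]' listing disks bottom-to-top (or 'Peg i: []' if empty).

After move 1 (1->2):
Peg 0: [4, 3, 2]
Peg 1: [5]
Peg 2: [1]
Peg 3: []

After move 2 (2->3):
Peg 0: [4, 3, 2]
Peg 1: [5]
Peg 2: []
Peg 3: [1]

After move 3 (3->1):
Peg 0: [4, 3, 2]
Peg 1: [5, 1]
Peg 2: []
Peg 3: []

After move 4 (0->3):
Peg 0: [4, 3]
Peg 1: [5, 1]
Peg 2: []
Peg 3: [2]

After move 5 (3->0):
Peg 0: [4, 3, 2]
Peg 1: [5, 1]
Peg 2: []
Peg 3: []

Answer: Peg 0: [4, 3, 2]
Peg 1: [5, 1]
Peg 2: []
Peg 3: []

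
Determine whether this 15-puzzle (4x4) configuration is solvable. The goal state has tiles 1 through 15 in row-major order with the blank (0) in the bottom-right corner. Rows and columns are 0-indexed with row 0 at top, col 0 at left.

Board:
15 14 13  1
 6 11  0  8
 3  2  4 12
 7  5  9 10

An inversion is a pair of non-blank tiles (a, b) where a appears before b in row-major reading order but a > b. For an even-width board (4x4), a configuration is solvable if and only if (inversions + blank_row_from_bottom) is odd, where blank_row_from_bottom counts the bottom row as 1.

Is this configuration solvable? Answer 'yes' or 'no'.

Inversions: 62
Blank is in row 1 (0-indexed from top), which is row 3 counting from the bottom (bottom = 1).
62 + 3 = 65, which is odd, so the puzzle is solvable.

Answer: yes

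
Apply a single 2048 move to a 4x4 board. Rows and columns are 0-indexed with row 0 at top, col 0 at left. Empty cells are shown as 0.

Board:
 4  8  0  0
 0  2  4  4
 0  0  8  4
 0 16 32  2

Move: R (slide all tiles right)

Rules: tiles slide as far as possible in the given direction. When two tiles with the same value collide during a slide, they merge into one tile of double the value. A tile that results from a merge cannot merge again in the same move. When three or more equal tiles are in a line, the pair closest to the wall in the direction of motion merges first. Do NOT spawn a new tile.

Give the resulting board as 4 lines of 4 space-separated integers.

Answer:  0  0  4  8
 0  0  2  8
 0  0  8  4
 0 16 32  2

Derivation:
Slide right:
row 0: [4, 8, 0, 0] -> [0, 0, 4, 8]
row 1: [0, 2, 4, 4] -> [0, 0, 2, 8]
row 2: [0, 0, 8, 4] -> [0, 0, 8, 4]
row 3: [0, 16, 32, 2] -> [0, 16, 32, 2]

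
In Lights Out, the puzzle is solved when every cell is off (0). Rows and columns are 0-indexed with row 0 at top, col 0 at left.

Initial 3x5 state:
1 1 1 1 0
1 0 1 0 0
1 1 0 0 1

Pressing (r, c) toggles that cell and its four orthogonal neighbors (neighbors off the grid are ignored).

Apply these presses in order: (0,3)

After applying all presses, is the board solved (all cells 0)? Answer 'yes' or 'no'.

Answer: no

Derivation:
After press 1 at (0,3):
1 1 0 0 1
1 0 1 1 0
1 1 0 0 1

Lights still on: 9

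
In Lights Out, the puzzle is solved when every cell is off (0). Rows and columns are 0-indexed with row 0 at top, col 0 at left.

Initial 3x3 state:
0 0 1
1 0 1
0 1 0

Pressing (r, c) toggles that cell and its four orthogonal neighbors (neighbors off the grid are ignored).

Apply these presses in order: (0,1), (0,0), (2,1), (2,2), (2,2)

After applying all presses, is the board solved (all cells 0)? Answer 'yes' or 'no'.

After press 1 at (0,1):
1 1 0
1 1 1
0 1 0

After press 2 at (0,0):
0 0 0
0 1 1
0 1 0

After press 3 at (2,1):
0 0 0
0 0 1
1 0 1

After press 4 at (2,2):
0 0 0
0 0 0
1 1 0

After press 5 at (2,2):
0 0 0
0 0 1
1 0 1

Lights still on: 3

Answer: no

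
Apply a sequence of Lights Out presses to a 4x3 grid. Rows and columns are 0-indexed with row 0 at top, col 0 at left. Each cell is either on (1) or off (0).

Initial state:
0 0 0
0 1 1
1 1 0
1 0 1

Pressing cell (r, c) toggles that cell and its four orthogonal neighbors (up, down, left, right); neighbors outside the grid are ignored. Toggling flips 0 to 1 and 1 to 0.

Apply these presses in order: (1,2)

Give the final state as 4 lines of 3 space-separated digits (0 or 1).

Answer: 0 0 1
0 0 0
1 1 1
1 0 1

Derivation:
After press 1 at (1,2):
0 0 1
0 0 0
1 1 1
1 0 1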